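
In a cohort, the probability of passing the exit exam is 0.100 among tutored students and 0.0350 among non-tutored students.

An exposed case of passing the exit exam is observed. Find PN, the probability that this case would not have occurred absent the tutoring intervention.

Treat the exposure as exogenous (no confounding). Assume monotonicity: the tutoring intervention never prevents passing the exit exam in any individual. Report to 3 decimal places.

PN ≈ 0.650

Let p₁ = 0.1, p₀ = 0.035.
Under exogeneity and monotonicity, PN = (p₁ − p₀) / p₁.
PN = (0.1 − 0.035) / 0.1 = 0.065 / 0.1 ≈ 0.6500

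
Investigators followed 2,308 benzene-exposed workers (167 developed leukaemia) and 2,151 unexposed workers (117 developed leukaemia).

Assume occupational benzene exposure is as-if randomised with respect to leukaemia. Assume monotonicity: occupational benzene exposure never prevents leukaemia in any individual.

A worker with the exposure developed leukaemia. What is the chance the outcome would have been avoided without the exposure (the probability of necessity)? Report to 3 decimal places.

PN ≈ 0.248

p₁ = P(outcome | exposed) = 167/2308 = 0.072357
p₀ = P(outcome | unexposed) = 117/2151 = 0.054393
Under exogeneity and monotonicity, PN = (p₁ − p₀) / p₁.
PN = (0.072357 − 0.054393) / 0.072357 = 0.017964 / 0.072357 ≈ 0.2483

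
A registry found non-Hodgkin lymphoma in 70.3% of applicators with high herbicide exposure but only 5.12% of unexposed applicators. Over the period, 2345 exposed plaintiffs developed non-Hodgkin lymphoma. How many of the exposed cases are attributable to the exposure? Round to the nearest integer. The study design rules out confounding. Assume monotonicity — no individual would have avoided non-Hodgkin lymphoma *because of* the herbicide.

about 2174 cases

p₁ = 0.703, p₀ = 0.0512.
PN = (p₁ − p₀)/p₁ = (0.703 − 0.0512) / 0.703 ≈ 0.92717.
Attributable cases ≈ PN × (exposed cases) = 0.92717 × 2345 ≈ 2174.21.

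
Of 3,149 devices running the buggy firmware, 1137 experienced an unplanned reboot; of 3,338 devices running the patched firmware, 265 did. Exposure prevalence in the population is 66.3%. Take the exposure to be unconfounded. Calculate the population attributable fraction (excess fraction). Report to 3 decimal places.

p₁ = P(outcome | exposed) = 1137/3149 = 0.36107
p₀ = P(outcome | unexposed) = 265/3338 = 0.079389
Overall risk P(Y=1) = π·p₁ + (1−π)·p₀ = 0.663×0.36107 + 0.337×0.079389 = 0.26614.
Under exogeneity, PAF = [P(Y=1) − p₀] / P(Y=1).
PAF = (0.26614 − 0.079389) / 0.26614 ≈ 0.7017

PAF ≈ 0.702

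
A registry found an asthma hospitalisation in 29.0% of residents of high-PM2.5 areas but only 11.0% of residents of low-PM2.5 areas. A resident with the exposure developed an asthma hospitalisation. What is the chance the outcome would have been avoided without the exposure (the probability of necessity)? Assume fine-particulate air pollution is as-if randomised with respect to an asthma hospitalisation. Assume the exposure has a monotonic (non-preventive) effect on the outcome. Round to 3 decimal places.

PN ≈ 0.621

p₁ = 0.29, p₀ = 0.11.
Under exogeneity and monotonicity, PN = (p₁ − p₀) / p₁.
PN = (0.29 − 0.11) / 0.29 = 0.18 / 0.29 ≈ 0.6207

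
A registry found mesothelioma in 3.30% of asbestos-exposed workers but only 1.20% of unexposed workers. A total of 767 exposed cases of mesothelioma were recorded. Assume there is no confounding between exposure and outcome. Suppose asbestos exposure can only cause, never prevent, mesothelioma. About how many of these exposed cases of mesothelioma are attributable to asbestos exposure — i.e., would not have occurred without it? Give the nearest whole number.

about 488 cases

p₁ = 0.033, p₀ = 0.012.
PN = (p₁ − p₀)/p₁ = (0.033 − 0.012) / 0.033 ≈ 0.63636.
Attributable cases ≈ PN × (exposed cases) = 0.63636 × 767 ≈ 488.09.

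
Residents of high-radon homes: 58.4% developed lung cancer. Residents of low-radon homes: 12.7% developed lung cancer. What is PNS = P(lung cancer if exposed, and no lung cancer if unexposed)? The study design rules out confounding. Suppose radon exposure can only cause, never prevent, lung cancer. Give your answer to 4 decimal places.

PNS ≈ 0.4570

p₁ = 0.584, p₀ = 0.127.
Under exogeneity and monotonicity, PNS = p₁ − p₀.
PNS = 0.584 − 0.127 = 0.457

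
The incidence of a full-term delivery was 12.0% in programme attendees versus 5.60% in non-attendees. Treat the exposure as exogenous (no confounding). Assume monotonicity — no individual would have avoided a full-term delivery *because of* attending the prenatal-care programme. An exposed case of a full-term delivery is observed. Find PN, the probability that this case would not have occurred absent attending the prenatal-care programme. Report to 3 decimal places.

PN ≈ 0.533

p₁ = 0.12, p₀ = 0.056.
Under exogeneity and monotonicity, PN = (p₁ − p₀) / p₁.
PN = (0.12 − 0.056) / 0.12 = 0.064 / 0.12 ≈ 0.5333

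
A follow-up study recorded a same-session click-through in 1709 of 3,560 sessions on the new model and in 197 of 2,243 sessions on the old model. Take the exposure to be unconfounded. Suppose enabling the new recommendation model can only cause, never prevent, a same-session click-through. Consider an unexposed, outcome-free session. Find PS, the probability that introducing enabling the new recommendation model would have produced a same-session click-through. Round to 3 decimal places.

p₁ = P(outcome | exposed) = 1709/3560 = 0.48006
p₀ = P(outcome | unexposed) = 197/2243 = 0.087829
Under exogeneity and monotonicity, PS = (p₁ − p₀) / (1 − p₀).
PS = (0.48006 − 0.087829) / (1 − 0.087829) = 0.39223 / 0.91217 ≈ 0.4300

PS ≈ 0.430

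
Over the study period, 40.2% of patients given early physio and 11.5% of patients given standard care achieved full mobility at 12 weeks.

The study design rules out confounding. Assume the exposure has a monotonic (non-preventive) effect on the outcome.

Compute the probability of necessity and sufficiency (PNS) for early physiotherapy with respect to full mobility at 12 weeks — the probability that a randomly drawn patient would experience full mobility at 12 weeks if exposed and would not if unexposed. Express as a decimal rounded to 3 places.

PNS ≈ 0.287

p₁ = 0.402, p₀ = 0.115.
Under exogeneity and monotonicity, PNS = p₁ − p₀.
PNS = 0.402 − 0.115 = 0.287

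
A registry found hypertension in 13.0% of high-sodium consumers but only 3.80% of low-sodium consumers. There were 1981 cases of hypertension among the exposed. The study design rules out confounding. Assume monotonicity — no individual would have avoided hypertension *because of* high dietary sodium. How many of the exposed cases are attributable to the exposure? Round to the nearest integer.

p₁ = 0.13, p₀ = 0.038.
PN = (p₁ − p₀)/p₁ = (0.13 − 0.038) / 0.13 ≈ 0.70769.
Attributable cases ≈ PN × (exposed cases) = 0.70769 × 1981 ≈ 1401.94.

about 1402 cases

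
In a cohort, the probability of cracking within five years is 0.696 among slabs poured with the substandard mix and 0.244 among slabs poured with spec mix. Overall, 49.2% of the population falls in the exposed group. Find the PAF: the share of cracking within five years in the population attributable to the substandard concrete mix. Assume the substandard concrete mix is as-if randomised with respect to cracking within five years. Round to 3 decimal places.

PAF ≈ 0.477

Let p₁ = 0.696, p₀ = 0.244.
Overall risk P(Y=1) = π·p₁ + (1−π)·p₀ = 0.492×0.696 + 0.508×0.244 = 0.46638.
Under exogeneity, PAF = [P(Y=1) − p₀] / P(Y=1).
PAF = (0.46638 − 0.244) / 0.46638 ≈ 0.4768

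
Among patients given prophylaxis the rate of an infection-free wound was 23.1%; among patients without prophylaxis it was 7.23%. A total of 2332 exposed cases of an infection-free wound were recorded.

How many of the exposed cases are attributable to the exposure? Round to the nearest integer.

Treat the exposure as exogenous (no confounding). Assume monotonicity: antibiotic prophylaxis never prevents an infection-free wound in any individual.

about 1602 cases

p₁ = 0.231, p₀ = 0.0723.
PN = (p₁ − p₀)/p₁ = (0.231 − 0.0723) / 0.231 ≈ 0.68701.
Attributable cases ≈ PN × (exposed cases) = 0.68701 × 2332 ≈ 1602.11.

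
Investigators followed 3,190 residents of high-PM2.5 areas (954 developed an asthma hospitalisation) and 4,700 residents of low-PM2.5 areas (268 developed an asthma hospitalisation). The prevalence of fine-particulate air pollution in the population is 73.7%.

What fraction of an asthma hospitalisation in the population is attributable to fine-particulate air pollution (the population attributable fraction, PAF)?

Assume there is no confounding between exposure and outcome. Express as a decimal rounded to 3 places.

PAF ≈ 0.758

p₁ = P(outcome | exposed) = 954/3190 = 0.29906
p₀ = P(outcome | unexposed) = 268/4700 = 0.057021
Overall risk P(Y=1) = π·p₁ + (1−π)·p₀ = 0.737×0.29906 + 0.263×0.057021 = 0.2354.
Under exogeneity, PAF = [P(Y=1) − p₀] / P(Y=1).
PAF = (0.2354 − 0.057021) / 0.2354 ≈ 0.7578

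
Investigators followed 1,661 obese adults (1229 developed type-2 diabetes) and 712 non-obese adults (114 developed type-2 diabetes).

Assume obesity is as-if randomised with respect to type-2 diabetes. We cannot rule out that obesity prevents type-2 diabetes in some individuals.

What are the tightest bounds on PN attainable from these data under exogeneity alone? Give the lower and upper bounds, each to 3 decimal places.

p₁ = P(outcome | exposed) = 1229/1661 = 0.73992
p₀ = P(outcome | unexposed) = 114/712 = 0.16011
Under exogeneity alone the bounds on PN are max{0,(p₁−p₀)/p₁} ≤ PN ≤ min{1,(1−p₀)/p₁}.
  lower = (p₁ − p₀)/p₁ = 0.5798 / 0.73992 ≈ 0.7836
  upper = min{1, (1 − p₀)/p₁} = 0.83989 / 0.73992 ≈ 1.1351 → capped at 1

0.784 ≤ PN ≤ 1.000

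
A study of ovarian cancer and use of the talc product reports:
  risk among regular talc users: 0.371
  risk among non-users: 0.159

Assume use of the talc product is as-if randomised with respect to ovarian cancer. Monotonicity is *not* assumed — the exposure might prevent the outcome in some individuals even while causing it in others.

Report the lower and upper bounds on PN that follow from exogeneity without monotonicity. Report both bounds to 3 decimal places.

0.571 ≤ PN ≤ 1.000

Let p₁ = 0.371, p₀ = 0.159.
Under exogeneity alone the bounds on PN are max{0,(p₁−p₀)/p₁} ≤ PN ≤ min{1,(1−p₀)/p₁}.
  lower = (p₁ − p₀)/p₁ = 0.212 / 0.371 ≈ 0.5714
  upper = min{1, (1 − p₀)/p₁} = 0.841 / 0.371 ≈ 2.2668 → capped at 1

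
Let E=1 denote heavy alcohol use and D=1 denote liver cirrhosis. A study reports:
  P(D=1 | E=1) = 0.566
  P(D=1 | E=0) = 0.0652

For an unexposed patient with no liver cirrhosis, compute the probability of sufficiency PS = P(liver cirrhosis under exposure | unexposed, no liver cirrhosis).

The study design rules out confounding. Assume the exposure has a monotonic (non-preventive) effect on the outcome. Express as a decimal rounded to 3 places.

PS ≈ 0.536

Let p₁ = 0.566, p₀ = 0.0652.
Under exogeneity and monotonicity, PS = (p₁ − p₀) / (1 − p₀).
PS = (0.566 − 0.0652) / (1 − 0.0652) = 0.5008 / 0.9348 ≈ 0.5357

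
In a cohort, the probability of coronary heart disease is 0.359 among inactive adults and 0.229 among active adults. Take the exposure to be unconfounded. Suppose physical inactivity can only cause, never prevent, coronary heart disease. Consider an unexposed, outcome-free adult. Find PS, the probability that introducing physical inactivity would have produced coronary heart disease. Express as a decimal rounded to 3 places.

PS ≈ 0.169

Let p₁ = 0.359, p₀ = 0.229.
Under exogeneity and monotonicity, PS = (p₁ − p₀) / (1 − p₀).
PS = (0.359 − 0.229) / (1 − 0.229) = 0.13 / 0.771 ≈ 0.1686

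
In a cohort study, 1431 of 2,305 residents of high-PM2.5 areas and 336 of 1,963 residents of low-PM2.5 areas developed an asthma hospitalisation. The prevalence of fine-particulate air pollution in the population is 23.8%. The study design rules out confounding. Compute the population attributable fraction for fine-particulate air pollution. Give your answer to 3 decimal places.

PAF ≈ 0.385

p₁ = P(outcome | exposed) = 1431/2305 = 0.62082
p₀ = P(outcome | unexposed) = 336/1963 = 0.17117
Overall risk P(Y=1) = π·p₁ + (1−π)·p₀ = 0.238×0.62082 + 0.762×0.17117 = 0.27819.
Under exogeneity, PAF = [P(Y=1) − p₀] / P(Y=1).
PAF = (0.27819 − 0.17117) / 0.27819 ≈ 0.3847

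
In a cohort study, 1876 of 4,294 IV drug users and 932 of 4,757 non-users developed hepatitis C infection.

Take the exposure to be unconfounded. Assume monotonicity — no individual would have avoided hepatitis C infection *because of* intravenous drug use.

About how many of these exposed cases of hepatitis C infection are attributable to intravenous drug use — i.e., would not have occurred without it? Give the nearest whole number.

about 1035 cases

p₁ = P(outcome | exposed) = 1876/4294 = 0.43689
p₀ = P(outcome | unexposed) = 932/4757 = 0.19592
PN = (p₁ − p₀)/p₁ = (0.43689 − 0.19592) / 0.43689 ≈ 0.55155.
Attributable cases ≈ PN × (exposed cases) = 0.55155 × 1876 ≈ 1034.71.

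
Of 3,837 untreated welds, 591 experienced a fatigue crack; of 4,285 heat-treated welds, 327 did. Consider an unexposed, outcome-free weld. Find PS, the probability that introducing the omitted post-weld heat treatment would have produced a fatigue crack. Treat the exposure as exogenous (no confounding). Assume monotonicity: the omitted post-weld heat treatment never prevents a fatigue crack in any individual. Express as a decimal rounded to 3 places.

p₁ = P(outcome | exposed) = 591/3837 = 0.15403
p₀ = P(outcome | unexposed) = 327/4285 = 0.076313
Under exogeneity and monotonicity, PS = (p₁ − p₀) / (1 − p₀).
PS = (0.15403 − 0.076313) / (1 − 0.076313) = 0.077714 / 0.92369 ≈ 0.0841

PS ≈ 0.084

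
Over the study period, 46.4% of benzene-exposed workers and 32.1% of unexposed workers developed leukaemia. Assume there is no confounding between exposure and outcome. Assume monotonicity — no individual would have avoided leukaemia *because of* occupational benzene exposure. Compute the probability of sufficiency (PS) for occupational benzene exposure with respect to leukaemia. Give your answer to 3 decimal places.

PS ≈ 0.211

p₁ = 0.464, p₀ = 0.321.
Under exogeneity and monotonicity, PS = (p₁ − p₀) / (1 − p₀).
PS = (0.464 − 0.321) / (1 − 0.321) = 0.143 / 0.679 ≈ 0.2106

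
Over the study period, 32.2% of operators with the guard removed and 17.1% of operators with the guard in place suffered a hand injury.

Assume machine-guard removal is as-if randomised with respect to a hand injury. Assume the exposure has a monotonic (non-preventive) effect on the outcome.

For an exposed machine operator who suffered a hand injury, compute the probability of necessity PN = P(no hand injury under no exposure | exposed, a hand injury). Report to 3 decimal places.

PN ≈ 0.469

p₁ = 0.322, p₀ = 0.171.
Under exogeneity and monotonicity, PN = (p₁ − p₀) / p₁.
PN = (0.322 − 0.171) / 0.322 = 0.151 / 0.322 ≈ 0.4689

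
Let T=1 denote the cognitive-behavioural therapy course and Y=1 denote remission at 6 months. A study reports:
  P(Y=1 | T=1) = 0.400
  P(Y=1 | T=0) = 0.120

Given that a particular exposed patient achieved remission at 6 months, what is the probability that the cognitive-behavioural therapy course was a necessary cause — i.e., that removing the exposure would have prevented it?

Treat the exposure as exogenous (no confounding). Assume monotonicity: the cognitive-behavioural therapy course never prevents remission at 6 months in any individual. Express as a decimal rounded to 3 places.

PN ≈ 0.700

Let p₁ = 0.4, p₀ = 0.12.
Under exogeneity and monotonicity, PN = (p₁ − p₀) / p₁.
PN = (0.4 − 0.12) / 0.4 = 0.28 / 0.4 ≈ 0.7000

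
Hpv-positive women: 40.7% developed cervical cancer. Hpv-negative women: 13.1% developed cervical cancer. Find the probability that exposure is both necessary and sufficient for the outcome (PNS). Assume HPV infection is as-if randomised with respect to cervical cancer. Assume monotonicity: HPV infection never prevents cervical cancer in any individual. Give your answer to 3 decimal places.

p₁ = 0.407, p₀ = 0.131.
Under exogeneity and monotonicity, PNS = p₁ − p₀.
PNS = 0.407 − 0.131 = 0.276

PNS ≈ 0.276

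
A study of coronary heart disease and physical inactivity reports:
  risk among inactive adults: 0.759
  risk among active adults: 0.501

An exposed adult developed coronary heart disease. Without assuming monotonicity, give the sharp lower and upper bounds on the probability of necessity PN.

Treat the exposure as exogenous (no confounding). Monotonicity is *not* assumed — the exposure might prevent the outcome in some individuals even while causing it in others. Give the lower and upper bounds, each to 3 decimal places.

0.340 ≤ PN ≤ 0.657

Let p₁ = 0.759, p₀ = 0.501.
Under exogeneity alone the bounds on PN are max{0,(p₁−p₀)/p₁} ≤ PN ≤ min{1,(1−p₀)/p₁}.
  lower = (p₁ − p₀)/p₁ = 0.258 / 0.759 ≈ 0.3399
  upper = min{1, (1 − p₀)/p₁} = 0.499 / 0.759 ≈ 0.6574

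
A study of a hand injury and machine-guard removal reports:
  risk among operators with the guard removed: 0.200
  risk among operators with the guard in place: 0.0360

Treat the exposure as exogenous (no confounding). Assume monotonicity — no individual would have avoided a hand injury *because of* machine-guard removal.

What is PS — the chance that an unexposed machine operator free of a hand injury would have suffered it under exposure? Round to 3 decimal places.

PS ≈ 0.170

Let p₁ = 0.2, p₀ = 0.036.
Under exogeneity and monotonicity, PS = (p₁ − p₀) / (1 − p₀).
PS = (0.2 − 0.036) / (1 − 0.036) = 0.164 / 0.964 ≈ 0.1701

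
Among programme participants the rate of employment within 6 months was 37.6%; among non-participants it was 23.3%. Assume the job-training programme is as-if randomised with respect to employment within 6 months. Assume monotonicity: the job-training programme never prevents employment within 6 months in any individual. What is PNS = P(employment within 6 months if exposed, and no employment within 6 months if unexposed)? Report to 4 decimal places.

p₁ = 0.376, p₀ = 0.233.
Under exogeneity and monotonicity, PNS = p₁ − p₀.
PNS = 0.376 − 0.233 = 0.143

PNS ≈ 0.1430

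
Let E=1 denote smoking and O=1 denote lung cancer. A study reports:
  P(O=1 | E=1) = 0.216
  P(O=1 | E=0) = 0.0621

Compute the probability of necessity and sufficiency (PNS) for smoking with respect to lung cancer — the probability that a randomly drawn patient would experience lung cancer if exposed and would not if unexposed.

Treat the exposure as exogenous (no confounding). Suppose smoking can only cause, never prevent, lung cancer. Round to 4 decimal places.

Let p₁ = 0.216, p₀ = 0.0621.
Under exogeneity and monotonicity, PNS = p₁ − p₀.
PNS = 0.216 − 0.0621 = 0.1539

PNS ≈ 0.1539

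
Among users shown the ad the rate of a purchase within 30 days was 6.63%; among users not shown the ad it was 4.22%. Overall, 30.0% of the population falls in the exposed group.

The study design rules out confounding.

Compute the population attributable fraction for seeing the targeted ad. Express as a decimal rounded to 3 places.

PAF ≈ 0.146

p₁ = 0.0663, p₀ = 0.0422.
Overall risk P(Y=1) = π·p₁ + (1−π)·p₀ = 0.3×0.0663 + 0.7×0.0422 = 0.04943.
Under exogeneity, PAF = [P(Y=1) − p₀] / P(Y=1).
PAF = (0.04943 − 0.0422) / 0.04943 ≈ 0.1463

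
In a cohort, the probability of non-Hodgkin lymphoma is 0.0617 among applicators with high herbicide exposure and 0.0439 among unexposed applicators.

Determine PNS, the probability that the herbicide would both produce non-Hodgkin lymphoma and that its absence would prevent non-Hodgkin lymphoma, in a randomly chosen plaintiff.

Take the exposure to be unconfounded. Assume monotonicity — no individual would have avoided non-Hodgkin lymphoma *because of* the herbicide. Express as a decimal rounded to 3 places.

PNS ≈ 0.018

Let p₁ = 0.0617, p₀ = 0.0439.
Under exogeneity and monotonicity, PNS = p₁ − p₀.
PNS = 0.0617 − 0.0439 = 0.0178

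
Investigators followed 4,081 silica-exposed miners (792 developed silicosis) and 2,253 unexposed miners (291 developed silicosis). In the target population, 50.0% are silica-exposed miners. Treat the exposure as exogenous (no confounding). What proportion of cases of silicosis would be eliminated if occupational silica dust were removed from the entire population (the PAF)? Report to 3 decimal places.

PAF ≈ 0.201

p₁ = P(outcome | exposed) = 792/4081 = 0.19407
p₀ = P(outcome | unexposed) = 291/2253 = 0.12916
Overall risk P(Y=1) = π·p₁ + (1−π)·p₀ = 0.5×0.19407 + 0.5×0.12916 = 0.16162.
Under exogeneity, PAF = [P(Y=1) − p₀] / P(Y=1).
PAF = (0.16162 − 0.12916) / 0.16162 ≈ 0.2008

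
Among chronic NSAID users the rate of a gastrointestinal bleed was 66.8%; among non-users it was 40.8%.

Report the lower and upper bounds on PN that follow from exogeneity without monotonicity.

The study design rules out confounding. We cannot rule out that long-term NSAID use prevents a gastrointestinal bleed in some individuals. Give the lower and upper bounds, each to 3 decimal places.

p₁ = 0.668, p₀ = 0.408.
Under exogeneity alone the bounds on PN are max{0,(p₁−p₀)/p₁} ≤ PN ≤ min{1,(1−p₀)/p₁}.
  lower = (p₁ − p₀)/p₁ = 0.26 / 0.668 ≈ 0.3892
  upper = min{1, (1 − p₀)/p₁} = 0.592 / 0.668 ≈ 0.8862

0.389 ≤ PN ≤ 0.886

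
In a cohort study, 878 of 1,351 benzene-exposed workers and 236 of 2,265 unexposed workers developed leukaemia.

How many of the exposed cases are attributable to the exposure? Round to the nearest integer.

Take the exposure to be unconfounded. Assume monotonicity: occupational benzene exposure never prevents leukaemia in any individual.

about 737 cases

p₁ = P(outcome | exposed) = 878/1351 = 0.64989
p₀ = P(outcome | unexposed) = 236/2265 = 0.10419
PN = (p₁ − p₀)/p₁ = (0.64989 − 0.10419) / 0.64989 ≈ 0.83967.
Attributable cases ≈ PN × (exposed cases) = 0.83967 × 878 ≈ 737.23.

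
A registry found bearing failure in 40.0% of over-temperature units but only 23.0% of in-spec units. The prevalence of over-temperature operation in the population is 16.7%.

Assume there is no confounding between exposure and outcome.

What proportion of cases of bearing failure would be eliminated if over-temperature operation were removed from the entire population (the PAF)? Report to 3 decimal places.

PAF ≈ 0.110

p₁ = 0.4, p₀ = 0.23.
Overall risk P(Y=1) = π·p₁ + (1−π)·p₀ = 0.167×0.4 + 0.833×0.23 = 0.25839.
Under exogeneity, PAF = [P(Y=1) − p₀] / P(Y=1).
PAF = (0.25839 − 0.23) / 0.25839 ≈ 0.1099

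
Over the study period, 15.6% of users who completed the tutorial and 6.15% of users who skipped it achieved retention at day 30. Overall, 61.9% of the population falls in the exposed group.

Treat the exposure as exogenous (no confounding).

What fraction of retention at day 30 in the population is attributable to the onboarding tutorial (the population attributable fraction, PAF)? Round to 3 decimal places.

PAF ≈ 0.487

p₁ = 0.156, p₀ = 0.0615.
Overall risk P(Y=1) = π·p₁ + (1−π)·p₀ = 0.619×0.156 + 0.381×0.0615 = 0.12.
Under exogeneity, PAF = [P(Y=1) − p₀] / P(Y=1).
PAF = (0.12 − 0.0615) / 0.12 ≈ 0.4875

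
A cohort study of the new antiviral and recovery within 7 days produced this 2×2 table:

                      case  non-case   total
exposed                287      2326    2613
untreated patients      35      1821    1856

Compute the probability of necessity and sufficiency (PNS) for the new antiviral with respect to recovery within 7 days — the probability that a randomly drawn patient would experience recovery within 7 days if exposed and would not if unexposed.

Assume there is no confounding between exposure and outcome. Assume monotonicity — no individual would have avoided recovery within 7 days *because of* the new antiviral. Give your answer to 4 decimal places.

p₁ = P(outcome | exposed) = 287/2613 = 0.10984
p₀ = P(outcome | unexposed) = 35/1856 = 0.018858
Under exogeneity and monotonicity, PNS = p₁ − p₀.
PNS = 0.10984 − 0.018858 = 0.090978

PNS ≈ 0.0910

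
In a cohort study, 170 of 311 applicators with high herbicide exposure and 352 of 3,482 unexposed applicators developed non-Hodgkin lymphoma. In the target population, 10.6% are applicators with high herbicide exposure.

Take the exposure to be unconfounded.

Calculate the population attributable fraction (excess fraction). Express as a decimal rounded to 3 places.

PAF ≈ 0.318

p₁ = P(outcome | exposed) = 170/311 = 0.54662
p₀ = P(outcome | unexposed) = 352/3482 = 0.10109
Overall risk P(Y=1) = π·p₁ + (1−π)·p₀ = 0.106×0.54662 + 0.894×0.10109 = 0.14832.
Under exogeneity, PAF = [P(Y=1) − p₀] / P(Y=1).
PAF = (0.14832 − 0.10109) / 0.14832 ≈ 0.3184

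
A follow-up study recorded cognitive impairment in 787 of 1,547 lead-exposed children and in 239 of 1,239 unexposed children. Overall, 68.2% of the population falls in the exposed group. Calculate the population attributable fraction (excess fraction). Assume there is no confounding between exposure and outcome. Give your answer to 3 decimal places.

PAF ≈ 0.528

p₁ = P(outcome | exposed) = 787/1547 = 0.50873
p₀ = P(outcome | unexposed) = 239/1239 = 0.1929
Overall risk P(Y=1) = π·p₁ + (1−π)·p₀ = 0.682×0.50873 + 0.318×0.1929 = 0.40829.
Under exogeneity, PAF = [P(Y=1) − p₀] / P(Y=1).
PAF = (0.40829 − 0.1929) / 0.40829 ≈ 0.5276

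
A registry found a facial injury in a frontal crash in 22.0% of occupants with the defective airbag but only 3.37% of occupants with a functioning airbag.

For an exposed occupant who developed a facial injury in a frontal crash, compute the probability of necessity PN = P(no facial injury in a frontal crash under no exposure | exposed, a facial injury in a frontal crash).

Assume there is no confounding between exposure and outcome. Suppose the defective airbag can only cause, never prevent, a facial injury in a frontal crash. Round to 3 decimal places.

p₁ = 0.22, p₀ = 0.0337.
Under exogeneity and monotonicity, PN = (p₁ − p₀) / p₁.
PN = (0.22 − 0.0337) / 0.22 = 0.1863 / 0.22 ≈ 0.8468

PN ≈ 0.847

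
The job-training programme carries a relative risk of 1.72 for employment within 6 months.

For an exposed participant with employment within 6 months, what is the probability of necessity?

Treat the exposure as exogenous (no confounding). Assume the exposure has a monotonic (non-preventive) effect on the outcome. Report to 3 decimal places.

PN ≈ 0.419

Under exogeneity and monotonicity, PN = (RR − 1) / RR = 1 − 1/RR.
PN = (1.72 − 1) / 1.72 = 0.72 / 1.72 ≈ 0.4186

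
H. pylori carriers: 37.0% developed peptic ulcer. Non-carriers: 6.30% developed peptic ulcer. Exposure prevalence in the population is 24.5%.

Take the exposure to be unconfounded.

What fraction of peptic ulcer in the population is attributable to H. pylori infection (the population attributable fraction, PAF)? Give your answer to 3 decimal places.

p₁ = 0.37, p₀ = 0.063.
Overall risk P(Y=1) = π·p₁ + (1−π)·p₀ = 0.245×0.37 + 0.755×0.063 = 0.13822.
Under exogeneity, PAF = [P(Y=1) − p₀] / P(Y=1).
PAF = (0.13822 − 0.063) / 0.13822 ≈ 0.5442

PAF ≈ 0.544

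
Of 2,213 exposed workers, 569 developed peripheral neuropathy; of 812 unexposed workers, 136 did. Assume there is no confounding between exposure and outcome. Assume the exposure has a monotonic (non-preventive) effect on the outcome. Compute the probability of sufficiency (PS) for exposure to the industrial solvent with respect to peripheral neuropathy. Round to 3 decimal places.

PS ≈ 0.108

p₁ = P(outcome | exposed) = 569/2213 = 0.25712
p₀ = P(outcome | unexposed) = 136/812 = 0.16749
Under exogeneity and monotonicity, PS = (p₁ − p₀) / (1 − p₀).
PS = (0.25712 − 0.16749) / (1 − 0.16749) = 0.089629 / 0.83251 ≈ 0.1077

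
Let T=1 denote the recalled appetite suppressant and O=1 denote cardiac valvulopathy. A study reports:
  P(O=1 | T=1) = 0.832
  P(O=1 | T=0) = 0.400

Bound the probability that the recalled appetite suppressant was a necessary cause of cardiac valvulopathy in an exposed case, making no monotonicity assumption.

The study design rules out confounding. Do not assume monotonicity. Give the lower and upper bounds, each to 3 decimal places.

Let p₁ = 0.832, p₀ = 0.4.
Under exogeneity alone the bounds on PN are max{0,(p₁−p₀)/p₁} ≤ PN ≤ min{1,(1−p₀)/p₁}.
  lower = (p₁ − p₀)/p₁ = 0.432 / 0.832 ≈ 0.5192
  upper = min{1, (1 − p₀)/p₁} = 0.6 / 0.832 ≈ 0.7212

0.519 ≤ PN ≤ 0.721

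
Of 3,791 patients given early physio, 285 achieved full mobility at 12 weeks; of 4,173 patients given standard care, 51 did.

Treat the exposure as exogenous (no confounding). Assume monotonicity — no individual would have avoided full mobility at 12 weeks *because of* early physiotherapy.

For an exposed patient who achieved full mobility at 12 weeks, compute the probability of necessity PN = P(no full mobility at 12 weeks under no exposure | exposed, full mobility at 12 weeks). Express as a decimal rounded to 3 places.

PN ≈ 0.837

p₁ = P(outcome | exposed) = 285/3791 = 0.075178
p₀ = P(outcome | unexposed) = 51/4173 = 0.012221
Under exogeneity and monotonicity, PN = (p₁ − p₀) / p₁.
PN = (0.075178 − 0.012221) / 0.075178 = 0.062957 / 0.075178 ≈ 0.8374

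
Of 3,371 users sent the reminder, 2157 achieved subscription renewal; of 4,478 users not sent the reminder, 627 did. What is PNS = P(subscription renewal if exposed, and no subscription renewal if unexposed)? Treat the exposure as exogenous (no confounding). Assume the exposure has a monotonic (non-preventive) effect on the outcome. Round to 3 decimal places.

p₁ = P(outcome | exposed) = 2157/3371 = 0.63987
p₀ = P(outcome | unexposed) = 627/4478 = 0.14002
Under exogeneity and monotonicity, PNS = p₁ − p₀.
PNS = 0.63987 − 0.14002 = 0.49985

PNS ≈ 0.500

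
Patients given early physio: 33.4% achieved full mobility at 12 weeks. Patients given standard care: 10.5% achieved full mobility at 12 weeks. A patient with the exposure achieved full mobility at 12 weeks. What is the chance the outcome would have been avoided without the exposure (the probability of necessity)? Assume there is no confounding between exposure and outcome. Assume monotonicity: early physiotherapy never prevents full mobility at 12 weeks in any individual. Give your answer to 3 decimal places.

p₁ = 0.334, p₀ = 0.105.
Under exogeneity and monotonicity, PN = (p₁ − p₀) / p₁.
PN = (0.334 − 0.105) / 0.334 = 0.229 / 0.334 ≈ 0.6856

PN ≈ 0.686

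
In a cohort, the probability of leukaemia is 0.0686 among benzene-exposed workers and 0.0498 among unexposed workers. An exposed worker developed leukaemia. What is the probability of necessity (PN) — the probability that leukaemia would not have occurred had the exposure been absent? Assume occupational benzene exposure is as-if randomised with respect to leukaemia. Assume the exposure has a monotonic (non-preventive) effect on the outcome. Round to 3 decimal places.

Let p₁ = 0.0686, p₀ = 0.0498.
Under exogeneity and monotonicity, PN = (p₁ − p₀) / p₁.
PN = (0.0686 − 0.0498) / 0.0686 = 0.0188 / 0.0686 ≈ 0.2741

PN ≈ 0.274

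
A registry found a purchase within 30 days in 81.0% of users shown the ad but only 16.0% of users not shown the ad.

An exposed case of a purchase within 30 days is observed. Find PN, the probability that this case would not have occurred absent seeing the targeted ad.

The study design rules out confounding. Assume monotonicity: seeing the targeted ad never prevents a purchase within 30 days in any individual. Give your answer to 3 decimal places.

PN ≈ 0.802

p₁ = 0.81, p₀ = 0.16.
Under exogeneity and monotonicity, PN = (p₁ − p₀) / p₁.
PN = (0.81 − 0.16) / 0.81 = 0.65 / 0.81 ≈ 0.8025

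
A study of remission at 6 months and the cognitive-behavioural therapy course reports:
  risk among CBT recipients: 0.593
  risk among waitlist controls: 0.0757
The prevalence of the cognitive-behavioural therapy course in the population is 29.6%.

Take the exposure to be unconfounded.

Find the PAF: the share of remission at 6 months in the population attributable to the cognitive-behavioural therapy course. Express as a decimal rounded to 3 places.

PAF ≈ 0.669

Let p₁ = 0.593, p₀ = 0.0757.
Overall risk P(Y=1) = π·p₁ + (1−π)·p₀ = 0.296×0.593 + 0.704×0.0757 = 0.22882.
Under exogeneity, PAF = [P(Y=1) − p₀] / P(Y=1).
PAF = (0.22882 − 0.0757) / 0.22882 ≈ 0.6692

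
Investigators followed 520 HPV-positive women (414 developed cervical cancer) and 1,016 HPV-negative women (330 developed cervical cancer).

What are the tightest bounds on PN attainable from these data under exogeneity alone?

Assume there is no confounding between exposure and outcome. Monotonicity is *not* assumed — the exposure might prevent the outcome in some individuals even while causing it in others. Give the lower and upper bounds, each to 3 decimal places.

0.592 ≤ PN ≤ 0.848

p₁ = P(outcome | exposed) = 414/520 = 0.79615
p₀ = P(outcome | unexposed) = 330/1016 = 0.3248
Under exogeneity alone the bounds on PN are max{0,(p₁−p₀)/p₁} ≤ PN ≤ min{1,(1−p₀)/p₁}.
  lower = (p₁ − p₀)/p₁ = 0.47135 / 0.79615 ≈ 0.5920
  upper = min{1, (1 − p₀)/p₁} = 0.6752 / 0.79615 ≈ 0.8481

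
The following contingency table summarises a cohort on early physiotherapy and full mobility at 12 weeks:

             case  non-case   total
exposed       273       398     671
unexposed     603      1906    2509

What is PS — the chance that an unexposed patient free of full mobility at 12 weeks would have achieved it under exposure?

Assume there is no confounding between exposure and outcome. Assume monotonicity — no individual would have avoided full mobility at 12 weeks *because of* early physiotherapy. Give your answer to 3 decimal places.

PS ≈ 0.219

p₁ = P(outcome | exposed) = 273/671 = 0.40686
p₀ = P(outcome | unexposed) = 603/2509 = 0.24033
Under exogeneity and monotonicity, PS = (p₁ − p₀)/(1 − p₀).
PS = (0.40686 − 0.24033) / 0.75967 ≈ 0.2192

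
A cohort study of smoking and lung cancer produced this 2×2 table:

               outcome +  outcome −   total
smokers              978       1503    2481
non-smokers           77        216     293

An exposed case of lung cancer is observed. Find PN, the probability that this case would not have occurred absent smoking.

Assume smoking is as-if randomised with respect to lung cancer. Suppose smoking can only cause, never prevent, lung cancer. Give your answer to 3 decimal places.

p₁ = P(outcome | exposed) = 978/2481 = 0.3942
p₀ = P(outcome | unexposed) = 77/293 = 0.2628
Under exogeneity and monotonicity, PN = (p₁ − p₀)/p₁.
PN = (0.3942 − 0.2628) / 0.3942 ≈ 0.3333

PN ≈ 0.333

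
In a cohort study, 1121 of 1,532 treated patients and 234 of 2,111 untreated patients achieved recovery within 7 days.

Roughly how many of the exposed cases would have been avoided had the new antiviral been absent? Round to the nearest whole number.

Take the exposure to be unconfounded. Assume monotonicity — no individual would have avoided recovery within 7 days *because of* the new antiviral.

about 951 cases

p₁ = P(outcome | exposed) = 1121/1532 = 0.73172
p₀ = P(outcome | unexposed) = 234/2111 = 0.11085
PN = (p₁ − p₀)/p₁ = (0.73172 − 0.11085) / 0.73172 ≈ 0.84851.
Attributable cases ≈ PN × (exposed cases) = 0.84851 × 1121 ≈ 951.18.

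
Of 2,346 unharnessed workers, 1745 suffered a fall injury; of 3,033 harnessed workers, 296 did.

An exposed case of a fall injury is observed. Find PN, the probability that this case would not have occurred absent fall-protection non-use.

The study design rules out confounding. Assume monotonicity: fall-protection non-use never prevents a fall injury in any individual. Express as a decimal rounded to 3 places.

p₁ = P(outcome | exposed) = 1745/2346 = 0.74382
p₀ = P(outcome | unexposed) = 296/3033 = 0.097593
Under exogeneity and monotonicity, PN = (p₁ − p₀) / p₁.
PN = (0.74382 − 0.097593) / 0.74382 = 0.64623 / 0.74382 ≈ 0.8688

PN ≈ 0.869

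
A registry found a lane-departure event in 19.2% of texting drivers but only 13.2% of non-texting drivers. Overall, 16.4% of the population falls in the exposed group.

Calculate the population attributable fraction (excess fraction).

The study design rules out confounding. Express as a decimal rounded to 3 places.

p₁ = 0.192, p₀ = 0.132.
Overall risk P(Y=1) = π·p₁ + (1−π)·p₀ = 0.164×0.192 + 0.836×0.132 = 0.14184.
Under exogeneity, PAF = [P(Y=1) − p₀] / P(Y=1).
PAF = (0.14184 − 0.132) / 0.14184 ≈ 0.0694

PAF ≈ 0.069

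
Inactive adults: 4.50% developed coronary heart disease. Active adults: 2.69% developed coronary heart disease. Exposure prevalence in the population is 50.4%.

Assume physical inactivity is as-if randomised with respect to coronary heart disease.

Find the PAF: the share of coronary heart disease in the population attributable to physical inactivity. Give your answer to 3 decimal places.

p₁ = 0.045, p₀ = 0.0269.
Overall risk P(Y=1) = π·p₁ + (1−π)·p₀ = 0.504×0.045 + 0.496×0.0269 = 0.036022.
Under exogeneity, PAF = [P(Y=1) − p₀] / P(Y=1).
PAF = (0.036022 − 0.0269) / 0.036022 ≈ 0.2532

PAF ≈ 0.253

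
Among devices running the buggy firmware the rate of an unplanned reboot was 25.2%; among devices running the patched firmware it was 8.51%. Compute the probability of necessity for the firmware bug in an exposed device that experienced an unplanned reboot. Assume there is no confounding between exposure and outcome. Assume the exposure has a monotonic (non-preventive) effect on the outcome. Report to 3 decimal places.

PN ≈ 0.662

p₁ = 0.252, p₀ = 0.0851.
Under exogeneity and monotonicity, PN = (p₁ − p₀) / p₁.
PN = (0.252 − 0.0851) / 0.252 = 0.1669 / 0.252 ≈ 0.6623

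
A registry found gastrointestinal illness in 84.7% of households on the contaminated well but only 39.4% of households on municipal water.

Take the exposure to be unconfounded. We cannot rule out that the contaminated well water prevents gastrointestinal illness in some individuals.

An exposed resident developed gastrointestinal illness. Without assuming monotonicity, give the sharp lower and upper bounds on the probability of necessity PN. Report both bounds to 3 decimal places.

p₁ = 0.847, p₀ = 0.394.
Under exogeneity alone the bounds on PN are max{0,(p₁−p₀)/p₁} ≤ PN ≤ min{1,(1−p₀)/p₁}.
  lower = (p₁ − p₀)/p₁ = 0.453 / 0.847 ≈ 0.5348
  upper = min{1, (1 − p₀)/p₁} = 0.606 / 0.847 ≈ 0.7155

0.535 ≤ PN ≤ 0.715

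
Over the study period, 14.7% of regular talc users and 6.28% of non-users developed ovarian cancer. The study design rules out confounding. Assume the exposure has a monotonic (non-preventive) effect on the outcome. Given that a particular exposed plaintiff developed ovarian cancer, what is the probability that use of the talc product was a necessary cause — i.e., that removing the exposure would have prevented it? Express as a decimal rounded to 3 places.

PN ≈ 0.573

p₁ = 0.147, p₀ = 0.0628.
Under exogeneity and monotonicity, PN = (p₁ − p₀) / p₁.
PN = (0.147 − 0.0628) / 0.147 = 0.0842 / 0.147 ≈ 0.5728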